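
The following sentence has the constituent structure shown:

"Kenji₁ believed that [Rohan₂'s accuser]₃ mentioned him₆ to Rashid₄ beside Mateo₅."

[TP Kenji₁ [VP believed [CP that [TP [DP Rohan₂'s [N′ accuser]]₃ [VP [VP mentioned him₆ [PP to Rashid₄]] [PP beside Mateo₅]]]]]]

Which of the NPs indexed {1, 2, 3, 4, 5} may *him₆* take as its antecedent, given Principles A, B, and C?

*him* is a pronoun, so Principle B applies: it must be free in its binding domain.
Binding domain of *him₆*: the embedded TP, whose subject is [Rohan₂'s accuser]₃.
*Kenji₁* c-commands the pronoun but from outside its binding domain, and is not c-commanded by it → coindexation permitted.
*Rohan₂* and the pronoun do not c-command one another → neither Principle B nor Principle C is at stake; coindexation permitted.
*[Rohan₂'s accuser]₃* c-commands the pronoun within its binding domain → coindexation would violate Principle B.
*Rashid₄*: the pronoun c-commands this R-expression → coindexation would violate Principle C on *Rashid₄*.
*Mateo₅* and the pronoun do not c-command one another → neither Principle B nor Principle C is at stake; coindexation permitted.

{1, 2, 5}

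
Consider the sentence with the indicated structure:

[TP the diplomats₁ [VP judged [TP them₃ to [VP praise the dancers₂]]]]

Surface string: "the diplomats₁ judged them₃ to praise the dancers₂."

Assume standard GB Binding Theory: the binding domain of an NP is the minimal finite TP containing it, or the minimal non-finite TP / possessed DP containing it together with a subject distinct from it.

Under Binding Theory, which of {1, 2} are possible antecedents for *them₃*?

none

*them* is a pronoun, so Principle B applies: it must be free in its binding domain.
Binding domain of *them₃*: the matrix TP, whose subject is the diplomats₁.
*the diplomats₁* c-commands the pronoun within its binding domain → coindexation would violate Principle B.
*the dancers₂*: the pronoun c-commands this R-expression → coindexation would violate Principle C on *the dancers₂*.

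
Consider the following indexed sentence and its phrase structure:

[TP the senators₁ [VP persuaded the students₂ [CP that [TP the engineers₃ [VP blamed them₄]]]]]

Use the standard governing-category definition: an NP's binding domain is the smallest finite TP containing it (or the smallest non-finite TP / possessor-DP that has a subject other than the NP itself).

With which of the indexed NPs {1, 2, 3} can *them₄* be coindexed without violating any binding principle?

*them* is a pronoun, so Principle B applies: it must be free in its binding domain.
Binding domain of *them₄*: the embedded TP, whose subject is the engineers₃.
*the senators₁* c-commands the pronoun but from outside its binding domain, and is not c-commanded by it → coindexation permitted.
*the students₂* c-commands the pronoun but from outside its binding domain, and is not c-commanded by it → coindexation permitted.
*the engineers₃* c-commands the pronoun within its binding domain → coindexation would violate Principle B.

{1, 2}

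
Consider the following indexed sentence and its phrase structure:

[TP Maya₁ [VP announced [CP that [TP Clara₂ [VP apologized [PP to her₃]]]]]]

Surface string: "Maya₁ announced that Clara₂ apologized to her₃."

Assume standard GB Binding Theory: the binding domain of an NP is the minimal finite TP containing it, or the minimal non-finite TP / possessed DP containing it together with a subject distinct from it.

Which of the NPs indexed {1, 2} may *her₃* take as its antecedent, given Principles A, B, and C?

*her* is a pronoun, so Principle B applies: it must be free in its binding domain.
Binding domain of *her₃*: the embedded TP, whose subject is Clara₂.
*Maya₁* c-commands the pronoun but from outside its binding domain, and is not c-commanded by it → coindexation permitted.
*Clara₂* c-commands the pronoun within its binding domain → coindexation would violate Principle B.

{1}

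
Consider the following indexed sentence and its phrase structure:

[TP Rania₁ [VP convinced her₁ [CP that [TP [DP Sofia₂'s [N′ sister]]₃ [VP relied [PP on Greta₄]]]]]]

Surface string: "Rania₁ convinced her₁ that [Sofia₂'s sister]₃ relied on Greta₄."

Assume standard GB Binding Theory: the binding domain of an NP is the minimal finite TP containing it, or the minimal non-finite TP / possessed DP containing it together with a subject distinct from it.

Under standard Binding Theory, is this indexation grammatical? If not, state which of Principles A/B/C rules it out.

The two coindexed NPs are *Rania₁* and *her₁*.
*her₁* is a pronoun. Its binding domain is the matrix TP, whose subject is Rania₁.
*Rania₁* c-commands it within that domain and carries the same index.
The pronoun is locally bound → Principle B violation.

Principle B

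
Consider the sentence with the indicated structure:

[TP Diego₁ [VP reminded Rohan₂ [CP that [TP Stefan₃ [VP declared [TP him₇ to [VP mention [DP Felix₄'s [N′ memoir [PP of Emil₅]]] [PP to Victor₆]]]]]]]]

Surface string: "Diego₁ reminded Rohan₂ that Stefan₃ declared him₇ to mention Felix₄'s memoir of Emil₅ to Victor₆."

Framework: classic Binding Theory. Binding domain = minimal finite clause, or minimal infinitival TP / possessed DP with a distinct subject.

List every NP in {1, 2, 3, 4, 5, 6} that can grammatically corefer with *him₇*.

{1, 2}

*him* is a pronoun, so Principle B applies: it must be free in its binding domain.
Binding domain of *him₇*: the embedded TP, whose subject is Stefan₃.
*Diego₁* c-commands the pronoun but from outside its binding domain, and is not c-commanded by it → coindexation permitted.
*Rohan₂* c-commands the pronoun but from outside its binding domain, and is not c-commanded by it → coindexation permitted.
*Stefan₃* c-commands the pronoun within its binding domain → coindexation would violate Principle B.
*Felix₄*: the pronoun c-commands this R-expression → coindexation would violate Principle C on *Felix₄*.
*Emil₅*: the pronoun c-commands this R-expression → coindexation would violate Principle C on *Emil₅*.
*Victor₆*: the pronoun c-commands this R-expression → coindexation would violate Principle C on *Victor₆*.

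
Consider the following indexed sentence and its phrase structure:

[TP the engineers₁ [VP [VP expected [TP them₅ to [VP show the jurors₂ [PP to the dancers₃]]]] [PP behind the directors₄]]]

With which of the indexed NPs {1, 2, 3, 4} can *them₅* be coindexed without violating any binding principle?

*them* is a pronoun, so Principle B applies: it must be free in its binding domain.
Binding domain of *them₅*: the matrix TP, whose subject is the engineers₁.
*the engineers₁* c-commands the pronoun within its binding domain → coindexation would violate Principle B.
*the jurors₂*: the pronoun c-commands this R-expression → coindexation would violate Principle C on *the jurors₂*.
*the dancers₃*: the pronoun c-commands this R-expression → coindexation would violate Principle C on *the dancers₃*.
*the directors₄* and the pronoun do not c-command one another → neither Principle B nor Principle C is at stake; coindexation permitted.

{4}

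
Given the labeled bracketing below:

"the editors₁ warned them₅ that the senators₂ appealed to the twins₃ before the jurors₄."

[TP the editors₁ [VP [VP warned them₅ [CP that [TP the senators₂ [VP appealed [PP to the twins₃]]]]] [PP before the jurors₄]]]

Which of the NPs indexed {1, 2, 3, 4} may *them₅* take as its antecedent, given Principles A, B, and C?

{4}

*them* is a pronoun, so Principle B applies: it must be free in its binding domain.
Binding domain of *them₅*: the matrix TP, whose subject is the editors₁.
*the editors₁* c-commands the pronoun within its binding domain → coindexation would violate Principle B.
*the senators₂*: the pronoun c-commands this R-expression → coindexation would violate Principle C on *the senators₂*.
*the twins₃*: the pronoun c-commands this R-expression → coindexation would violate Principle C on *the twins₃*.
*the jurors₄* and the pronoun do not c-command one another → neither Principle B nor Principle C is at stake; coindexation permitted.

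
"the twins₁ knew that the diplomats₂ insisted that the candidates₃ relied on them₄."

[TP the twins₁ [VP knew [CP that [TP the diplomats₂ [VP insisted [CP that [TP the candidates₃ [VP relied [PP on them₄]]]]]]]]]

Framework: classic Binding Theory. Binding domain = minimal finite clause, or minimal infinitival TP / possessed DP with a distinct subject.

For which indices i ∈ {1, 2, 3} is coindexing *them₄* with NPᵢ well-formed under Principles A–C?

{1, 2}

*them* is a pronoun, so Principle B applies: it must be free in its binding domain.
Binding domain of *them₄*: the embedded TP, whose subject is the candidates₃.
*the twins₁* c-commands the pronoun but from outside its binding domain, and is not c-commanded by it → coindexation permitted.
*the diplomats₂* c-commands the pronoun but from outside its binding domain, and is not c-commanded by it → coindexation permitted.
*the candidates₃* c-commands the pronoun within its binding domain → coindexation would violate Principle B.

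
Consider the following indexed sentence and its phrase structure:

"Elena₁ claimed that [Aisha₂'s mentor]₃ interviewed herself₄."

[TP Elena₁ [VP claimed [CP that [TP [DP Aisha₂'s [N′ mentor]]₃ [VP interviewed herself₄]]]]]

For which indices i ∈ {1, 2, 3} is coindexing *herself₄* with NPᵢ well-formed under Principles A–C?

*herself* is an anaphor, so Principle A applies: it must be bound in its binding domain.
Binding domain of *herself₄*: the embedded TP, whose subject is [Aisha₂'s mentor]₃.
*Elena₁* c-commands the anaphor but is outside its binding domain → cannot satisfy Principle A.
*Aisha₂* does not c-command the anaphor → cannot bind it.
*[Aisha₂'s mentor]₃* c-commands the anaphor within its binding domain → licit binder.

{3}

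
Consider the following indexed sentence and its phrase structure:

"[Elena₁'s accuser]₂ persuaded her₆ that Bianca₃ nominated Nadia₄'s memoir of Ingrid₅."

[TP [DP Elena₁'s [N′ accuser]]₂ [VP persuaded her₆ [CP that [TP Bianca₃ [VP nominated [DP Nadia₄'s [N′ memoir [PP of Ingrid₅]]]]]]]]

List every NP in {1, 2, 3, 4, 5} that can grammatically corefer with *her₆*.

*her* is a pronoun, so Principle B applies: it must be free in its binding domain.
Binding domain of *her₆*: the matrix TP, whose subject is [Elena₁'s accuser]₂.
*Elena₁* and the pronoun do not c-command one another → neither Principle B nor Principle C is at stake; coindexation permitted.
*[Elena₁'s accuser]₂* c-commands the pronoun within its binding domain → coindexation would violate Principle B.
*Bianca₃*: the pronoun c-commands this R-expression → coindexation would violate Principle C on *Bianca₃*.
*Nadia₄*: the pronoun c-commands this R-expression → coindexation would violate Principle C on *Nadia₄*.
*Ingrid₅*: the pronoun c-commands this R-expression → coindexation would violate Principle C on *Ingrid₅*.

{1}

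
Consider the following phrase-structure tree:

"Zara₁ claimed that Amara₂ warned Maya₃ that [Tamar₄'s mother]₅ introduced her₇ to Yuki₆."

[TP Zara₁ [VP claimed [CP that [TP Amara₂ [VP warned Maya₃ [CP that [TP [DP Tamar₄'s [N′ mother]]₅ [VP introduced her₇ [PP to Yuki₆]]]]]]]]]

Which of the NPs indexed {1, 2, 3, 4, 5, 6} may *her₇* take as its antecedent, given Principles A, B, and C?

*her* is a pronoun, so Principle B applies: it must be free in its binding domain.
Binding domain of *her₇*: the embedded TP, whose subject is [Tamar₄'s mother]₅.
*Zara₁* c-commands the pronoun but from outside its binding domain, and is not c-commanded by it → coindexation permitted.
*Amara₂* c-commands the pronoun but from outside its binding domain, and is not c-commanded by it → coindexation permitted.
*Maya₃* c-commands the pronoun but from outside its binding domain, and is not c-commanded by it → coindexation permitted.
*Tamar₄* and the pronoun do not c-command one another → neither Principle B nor Principle C is at stake; coindexation permitted.
*[Tamar₄'s mother]₅* c-commands the pronoun within its binding domain → coindexation would violate Principle B.
*Yuki₆*: the pronoun c-commands this R-expression → coindexation would violate Principle C on *Yuki₆*.

{1, 2, 3, 4}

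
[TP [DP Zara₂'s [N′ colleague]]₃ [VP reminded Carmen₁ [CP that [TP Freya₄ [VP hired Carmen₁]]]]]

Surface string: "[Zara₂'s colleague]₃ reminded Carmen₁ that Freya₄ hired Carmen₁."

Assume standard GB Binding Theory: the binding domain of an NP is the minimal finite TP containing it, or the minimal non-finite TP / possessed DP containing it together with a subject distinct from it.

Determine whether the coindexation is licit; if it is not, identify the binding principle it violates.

Principle C

The two coindexed NPs are *Carmen₁* (the higher occurrence) and *Carmen₁* (the lower occurrence).
*Carmen₁* (the lower occurrence) is an R-expression. Principle C requires it to be free everywhere.
*Carmen₁* (the higher occurrence) c-commands it and carries the same index.
The R-expression is bound → Principle C violation.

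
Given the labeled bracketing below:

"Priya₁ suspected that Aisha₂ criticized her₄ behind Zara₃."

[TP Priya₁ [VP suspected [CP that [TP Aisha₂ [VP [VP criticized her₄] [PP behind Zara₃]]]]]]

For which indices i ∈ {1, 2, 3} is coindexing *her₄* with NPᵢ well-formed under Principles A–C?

*her* is a pronoun, so Principle B applies: it must be free in its binding domain.
Binding domain of *her₄*: the embedded TP, whose subject is Aisha₂.
*Priya₁* c-commands the pronoun but from outside its binding domain, and is not c-commanded by it → coindexation permitted.
*Aisha₂* c-commands the pronoun within its binding domain → coindexation would violate Principle B.
*Zara₃* and the pronoun do not c-command one another → neither Principle B nor Principle C is at stake; coindexation permitted.

{1, 3}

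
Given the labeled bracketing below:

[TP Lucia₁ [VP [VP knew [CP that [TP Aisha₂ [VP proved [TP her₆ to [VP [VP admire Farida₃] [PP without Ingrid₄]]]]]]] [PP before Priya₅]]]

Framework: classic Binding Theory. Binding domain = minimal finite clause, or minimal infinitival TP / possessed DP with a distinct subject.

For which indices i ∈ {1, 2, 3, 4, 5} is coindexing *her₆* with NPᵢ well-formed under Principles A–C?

{1, 5}

*her* is a pronoun, so Principle B applies: it must be free in its binding domain.
Binding domain of *her₆*: the embedded TP, whose subject is Aisha₂.
*Lucia₁* c-commands the pronoun but from outside its binding domain, and is not c-commanded by it → coindexation permitted.
*Aisha₂* c-commands the pronoun within its binding domain → coindexation would violate Principle B.
*Farida₃*: the pronoun c-commands this R-expression → coindexation would violate Principle C on *Farida₃*.
*Ingrid₄*: the pronoun c-commands this R-expression → coindexation would violate Principle C on *Ingrid₄*.
*Priya₅* and the pronoun do not c-command one another → neither Principle B nor Principle C is at stake; coindexation permitted.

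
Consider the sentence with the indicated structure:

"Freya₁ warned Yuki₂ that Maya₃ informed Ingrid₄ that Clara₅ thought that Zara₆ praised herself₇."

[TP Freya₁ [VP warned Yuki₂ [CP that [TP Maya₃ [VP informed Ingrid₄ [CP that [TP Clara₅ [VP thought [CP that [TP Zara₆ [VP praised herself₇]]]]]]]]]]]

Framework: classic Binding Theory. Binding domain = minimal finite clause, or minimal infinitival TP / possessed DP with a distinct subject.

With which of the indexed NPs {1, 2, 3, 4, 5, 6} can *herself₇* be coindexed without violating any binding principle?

*herself* is an anaphor, so Principle A applies: it must be bound in its binding domain.
Binding domain of *herself₇*: the embedded TP, whose subject is Zara₆.
*Freya₁* c-commands the anaphor but is outside its binding domain → cannot satisfy Principle A.
*Yuki₂* c-commands the anaphor but is outside its binding domain → cannot satisfy Principle A.
*Maya₃* c-commands the anaphor but is outside its binding domain → cannot satisfy Principle A.
*Ingrid₄* c-commands the anaphor but is outside its binding domain → cannot satisfy Principle A.
*Clara₅* c-commands the anaphor but is outside its binding domain → cannot satisfy Principle A.
*Zara₆* c-commands the anaphor within its binding domain → licit binder.

{6}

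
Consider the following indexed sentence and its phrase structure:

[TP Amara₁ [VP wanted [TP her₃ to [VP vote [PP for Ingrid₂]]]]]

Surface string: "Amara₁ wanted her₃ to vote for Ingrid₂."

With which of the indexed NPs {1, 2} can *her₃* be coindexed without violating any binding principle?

*her* is a pronoun, so Principle B applies: it must be free in its binding domain.
Binding domain of *her₃*: the matrix TP, whose subject is Amara₁.
*Amara₁* c-commands the pronoun within its binding domain → coindexation would violate Principle B.
*Ingrid₂*: the pronoun c-commands this R-expression → coindexation would violate Principle C on *Ingrid₂*.

none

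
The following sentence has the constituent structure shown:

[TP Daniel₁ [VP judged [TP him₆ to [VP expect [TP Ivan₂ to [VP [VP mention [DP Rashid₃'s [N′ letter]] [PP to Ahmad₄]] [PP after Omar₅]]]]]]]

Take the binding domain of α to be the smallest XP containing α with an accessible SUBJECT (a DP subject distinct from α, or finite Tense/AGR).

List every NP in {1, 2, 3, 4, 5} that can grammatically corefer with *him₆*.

*him* is a pronoun, so Principle B applies: it must be free in its binding domain.
Binding domain of *him₆*: the matrix TP, whose subject is Daniel₁.
*Daniel₁* c-commands the pronoun within its binding domain → coindexation would violate Principle B.
*Ivan₂*: the pronoun c-commands this R-expression → coindexation would violate Principle C on *Ivan₂*.
*Rashid₃*: the pronoun c-commands this R-expression → coindexation would violate Principle C on *Rashid₃*.
*Ahmad₄*: the pronoun c-commands this R-expression → coindexation would violate Principle C on *Ahmad₄*.
*Omar₅*: the pronoun c-commands this R-expression → coindexation would violate Principle C on *Omar₅*.

none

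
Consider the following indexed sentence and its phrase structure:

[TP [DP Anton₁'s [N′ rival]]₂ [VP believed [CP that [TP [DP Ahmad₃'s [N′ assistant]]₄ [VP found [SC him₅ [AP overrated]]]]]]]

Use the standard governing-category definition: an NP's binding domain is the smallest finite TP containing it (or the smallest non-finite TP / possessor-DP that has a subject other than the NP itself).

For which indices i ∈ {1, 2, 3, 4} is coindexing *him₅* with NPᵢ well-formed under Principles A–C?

*him* is a pronoun, so Principle B applies: it must be free in its binding domain.
Binding domain of *him₅*: the embedded TP, whose subject is [Ahmad₃'s assistant]₄.
*Anton₁* and the pronoun do not c-command one another → neither Principle B nor Principle C is at stake; coindexation permitted.
*[Anton₁'s rival]₂* c-commands the pronoun but from outside its binding domain, and is not c-commanded by it → coindexation permitted.
*Ahmad₃* and the pronoun do not c-command one another → neither Principle B nor Principle C is at stake; coindexation permitted.
*[Ahmad₃'s assistant]₄* c-commands the pronoun within its binding domain → coindexation would violate Principle B.

{1, 2, 3}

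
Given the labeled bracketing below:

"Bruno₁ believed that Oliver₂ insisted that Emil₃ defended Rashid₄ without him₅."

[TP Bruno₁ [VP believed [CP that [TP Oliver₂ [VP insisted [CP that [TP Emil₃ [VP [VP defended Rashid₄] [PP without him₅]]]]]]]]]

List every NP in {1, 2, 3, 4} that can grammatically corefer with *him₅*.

*him* is a pronoun, so Principle B applies: it must be free in its binding domain.
Binding domain of *him₅*: the embedded TP, whose subject is Emil₃.
*Bruno₁* c-commands the pronoun but from outside its binding domain, and is not c-commanded by it → coindexation permitted.
*Oliver₂* c-commands the pronoun but from outside its binding domain, and is not c-commanded by it → coindexation permitted.
*Emil₃* c-commands the pronoun within its binding domain → coindexation would violate Principle B.
*Rashid₄* and the pronoun do not c-command one another → neither Principle B nor Principle C is at stake; coindexation permitted.

{1, 2, 4}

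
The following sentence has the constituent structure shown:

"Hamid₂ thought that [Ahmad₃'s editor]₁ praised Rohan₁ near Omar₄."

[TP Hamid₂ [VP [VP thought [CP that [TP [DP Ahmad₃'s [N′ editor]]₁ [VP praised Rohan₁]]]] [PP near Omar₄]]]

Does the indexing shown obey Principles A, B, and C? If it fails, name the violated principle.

The two coindexed NPs are *[Ahmad₃'s editor]₁* and *Rohan₁*.
*Rohan₁* is an R-expression. Principle C requires it to be free everywhere.
*[Ahmad₃'s editor]₁* c-commands it and carries the same index.
The R-expression is bound → Principle C violation.

Principle C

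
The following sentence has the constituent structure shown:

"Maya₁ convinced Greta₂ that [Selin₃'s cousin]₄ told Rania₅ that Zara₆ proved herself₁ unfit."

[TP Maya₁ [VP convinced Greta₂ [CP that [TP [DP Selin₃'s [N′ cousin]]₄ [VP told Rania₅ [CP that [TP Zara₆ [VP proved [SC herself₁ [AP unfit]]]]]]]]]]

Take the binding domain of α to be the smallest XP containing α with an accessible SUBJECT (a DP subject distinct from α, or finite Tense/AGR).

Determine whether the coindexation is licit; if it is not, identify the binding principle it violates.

The two coindexed NPs are *Maya₁* and *herself₁*.
*herself₁* is an anaphor. Principle A requires it to be bound within its binding domain — the embedded TP, whose subject is Zara₆.
Within that domain it is c-commanded by *Zara₆*, which does not share its index.
*Maya₁* does c-command the anaphor, but from outside its binding domain.
The anaphor is unbound in its domain → Principle A violation.

Principle A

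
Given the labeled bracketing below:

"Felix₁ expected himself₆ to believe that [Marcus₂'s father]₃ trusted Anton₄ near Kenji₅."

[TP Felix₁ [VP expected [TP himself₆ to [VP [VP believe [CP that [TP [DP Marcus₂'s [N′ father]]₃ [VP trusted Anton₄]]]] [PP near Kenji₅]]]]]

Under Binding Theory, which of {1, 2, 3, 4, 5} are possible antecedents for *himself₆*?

{1}

*himself* is an anaphor, so Principle A applies: it must be bound in its binding domain.
Binding domain of *himself₆*: the matrix TP, whose subject is Felix₁.
*Felix₁* c-commands the anaphor within its binding domain → licit binder.
*Marcus₂* does not c-command the anaphor → cannot bind it.
*[Marcus₂'s father]₃* does not c-command the anaphor → cannot bind it.
*Anton₄* does not c-command the anaphor → cannot bind it.
*Kenji₅* does not c-command the anaphor → cannot bind it.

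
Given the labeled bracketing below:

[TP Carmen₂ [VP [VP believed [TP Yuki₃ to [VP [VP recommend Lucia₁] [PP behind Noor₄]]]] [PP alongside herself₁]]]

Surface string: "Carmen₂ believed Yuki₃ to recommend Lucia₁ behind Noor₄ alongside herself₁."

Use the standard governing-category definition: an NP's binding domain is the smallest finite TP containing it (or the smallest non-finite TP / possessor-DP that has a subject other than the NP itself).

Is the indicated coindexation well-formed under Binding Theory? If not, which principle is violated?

The two coindexed NPs are *Lucia₁* and *herself₁*.
*herself₁* is an anaphor. Principle A requires it to be bound within its binding domain — the matrix TP, whose subject is Carmen₂.
Within that domain it is c-commanded by *Carmen₂*, which does not share its index.
*Lucia₁* does not c-command the anaphor at all.
The anaphor is unbound in its domain → Principle A violation.

Principle A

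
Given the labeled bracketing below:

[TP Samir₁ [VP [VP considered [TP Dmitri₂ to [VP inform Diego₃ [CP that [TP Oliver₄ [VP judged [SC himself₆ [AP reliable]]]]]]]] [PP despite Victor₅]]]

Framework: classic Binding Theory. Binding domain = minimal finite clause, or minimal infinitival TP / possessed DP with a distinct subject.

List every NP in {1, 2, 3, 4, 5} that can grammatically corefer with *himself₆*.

{4}

*himself* is an anaphor, so Principle A applies: it must be bound in its binding domain.
Binding domain of *himself₆*: the embedded TP, whose subject is Oliver₄.
*Samir₁* c-commands the anaphor but is outside its binding domain → cannot satisfy Principle A.
*Dmitri₂* c-commands the anaphor but is outside its binding domain → cannot satisfy Principle A.
*Diego₃* c-commands the anaphor but is outside its binding domain → cannot satisfy Principle A.
*Oliver₄* c-commands the anaphor within its binding domain → licit binder.
*Victor₅* does not c-command the anaphor → cannot bind it.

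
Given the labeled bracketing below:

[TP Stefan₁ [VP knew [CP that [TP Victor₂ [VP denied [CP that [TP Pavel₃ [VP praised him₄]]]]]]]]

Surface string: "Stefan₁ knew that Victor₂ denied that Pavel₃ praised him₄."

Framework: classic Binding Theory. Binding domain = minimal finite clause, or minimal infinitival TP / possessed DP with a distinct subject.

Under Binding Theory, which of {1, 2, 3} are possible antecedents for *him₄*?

*him* is a pronoun, so Principle B applies: it must be free in its binding domain.
Binding domain of *him₄*: the embedded TP, whose subject is Pavel₃.
*Stefan₁* c-commands the pronoun but from outside its binding domain, and is not c-commanded by it → coindexation permitted.
*Victor₂* c-commands the pronoun but from outside its binding domain, and is not c-commanded by it → coindexation permitted.
*Pavel₃* c-commands the pronoun within its binding domain → coindexation would violate Principle B.

{1, 2}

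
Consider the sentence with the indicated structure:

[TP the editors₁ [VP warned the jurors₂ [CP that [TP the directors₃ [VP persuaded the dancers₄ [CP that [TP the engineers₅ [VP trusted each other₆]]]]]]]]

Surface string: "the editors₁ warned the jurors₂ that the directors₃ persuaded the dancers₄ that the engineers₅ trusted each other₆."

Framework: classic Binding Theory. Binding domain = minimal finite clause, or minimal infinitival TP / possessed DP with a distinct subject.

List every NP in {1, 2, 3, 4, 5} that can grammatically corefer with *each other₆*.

{5}

*each other* is an anaphor, so Principle A applies: it must be bound in its binding domain.
Binding domain of *each other₆*: the embedded TP, whose subject is the engineers₅.
*the editors₁* c-commands the anaphor but is outside its binding domain → cannot satisfy Principle A.
*the jurors₂* c-commands the anaphor but is outside its binding domain → cannot satisfy Principle A.
*the directors₃* c-commands the anaphor but is outside its binding domain → cannot satisfy Principle A.
*the dancers₄* c-commands the anaphor but is outside its binding domain → cannot satisfy Principle A.
*the engineers₅* c-commands the anaphor within its binding domain → licit binder.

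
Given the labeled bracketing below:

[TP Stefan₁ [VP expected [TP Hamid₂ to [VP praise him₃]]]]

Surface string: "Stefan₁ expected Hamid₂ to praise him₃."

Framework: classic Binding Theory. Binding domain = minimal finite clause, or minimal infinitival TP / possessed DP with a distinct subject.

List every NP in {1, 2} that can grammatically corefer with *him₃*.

*him* is a pronoun, so Principle B applies: it must be free in its binding domain.
Binding domain of *him₃*: the embedded TP, whose subject is Hamid₂.
*Stefan₁* c-commands the pronoun but from outside its binding domain, and is not c-commanded by it → coindexation permitted.
*Hamid₂* c-commands the pronoun within its binding domain → coindexation would violate Principle B.

{1}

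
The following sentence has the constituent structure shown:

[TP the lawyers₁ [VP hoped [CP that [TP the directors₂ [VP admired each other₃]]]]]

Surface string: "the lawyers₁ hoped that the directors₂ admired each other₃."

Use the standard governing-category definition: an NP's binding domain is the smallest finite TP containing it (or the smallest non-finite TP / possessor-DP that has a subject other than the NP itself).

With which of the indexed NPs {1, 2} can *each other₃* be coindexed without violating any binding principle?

*each other* is an anaphor, so Principle A applies: it must be bound in its binding domain.
Binding domain of *each other₃*: the embedded TP, whose subject is the directors₂.
*the lawyers₁* c-commands the anaphor but is outside its binding domain → cannot satisfy Principle A.
*the directors₂* c-commands the anaphor within its binding domain → licit binder.

{2}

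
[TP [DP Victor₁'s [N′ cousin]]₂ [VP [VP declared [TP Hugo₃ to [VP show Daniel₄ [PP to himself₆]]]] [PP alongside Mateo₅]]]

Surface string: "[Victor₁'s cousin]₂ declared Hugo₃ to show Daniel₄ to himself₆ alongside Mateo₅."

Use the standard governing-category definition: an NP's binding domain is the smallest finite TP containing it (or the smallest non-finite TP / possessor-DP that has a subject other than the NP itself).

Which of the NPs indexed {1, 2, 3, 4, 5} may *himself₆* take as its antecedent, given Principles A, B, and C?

*himself* is an anaphor, so Principle A applies: it must be bound in its binding domain.
Binding domain of *himself₆*: the embedded TP, whose subject is Hugo₃.
*Victor₁* does not c-command the anaphor → cannot bind it.
*[Victor₁'s cousin]₂* c-commands the anaphor but is outside its binding domain → cannot satisfy Principle A.
*Hugo₃* c-commands the anaphor within its binding domain → licit binder.
*Daniel₄* c-commands the anaphor within its binding domain → licit binder.
*Mateo₅* does not c-command the anaphor → cannot bind it.

{3, 4}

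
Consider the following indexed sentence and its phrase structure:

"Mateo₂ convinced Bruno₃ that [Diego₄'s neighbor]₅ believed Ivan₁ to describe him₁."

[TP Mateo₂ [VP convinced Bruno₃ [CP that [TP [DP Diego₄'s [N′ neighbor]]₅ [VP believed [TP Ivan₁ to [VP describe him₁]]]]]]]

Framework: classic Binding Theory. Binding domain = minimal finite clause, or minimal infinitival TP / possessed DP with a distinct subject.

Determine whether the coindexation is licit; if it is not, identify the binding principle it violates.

The two coindexed NPs are *Ivan₁* and *him₁*.
*him₁* is a pronoun. Its binding domain is the embedded TP, whose subject is Ivan₁.
*Ivan₁* c-commands it within that domain and carries the same index.
The pronoun is locally bound → Principle B violation.

Principle B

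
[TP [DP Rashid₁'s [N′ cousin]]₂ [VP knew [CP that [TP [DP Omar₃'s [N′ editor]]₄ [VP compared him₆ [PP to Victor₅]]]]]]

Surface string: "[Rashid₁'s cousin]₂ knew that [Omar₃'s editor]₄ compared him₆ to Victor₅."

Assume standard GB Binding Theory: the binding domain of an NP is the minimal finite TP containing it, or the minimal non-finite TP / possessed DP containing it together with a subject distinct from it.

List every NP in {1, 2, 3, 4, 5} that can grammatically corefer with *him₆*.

*him* is a pronoun, so Principle B applies: it must be free in its binding domain.
Binding domain of *him₆*: the embedded TP, whose subject is [Omar₃'s editor]₄.
*Rashid₁* and the pronoun do not c-command one another → neither Principle B nor Principle C is at stake; coindexation permitted.
*[Rashid₁'s cousin]₂* c-commands the pronoun but from outside its binding domain, and is not c-commanded by it → coindexation permitted.
*Omar₃* and the pronoun do not c-command one another → neither Principle B nor Principle C is at stake; coindexation permitted.
*[Omar₃'s editor]₄* c-commands the pronoun within its binding domain → coindexation would violate Principle B.
*Victor₅*: the pronoun c-commands this R-expression → coindexation would violate Principle C on *Victor₅*.

{1, 2, 3}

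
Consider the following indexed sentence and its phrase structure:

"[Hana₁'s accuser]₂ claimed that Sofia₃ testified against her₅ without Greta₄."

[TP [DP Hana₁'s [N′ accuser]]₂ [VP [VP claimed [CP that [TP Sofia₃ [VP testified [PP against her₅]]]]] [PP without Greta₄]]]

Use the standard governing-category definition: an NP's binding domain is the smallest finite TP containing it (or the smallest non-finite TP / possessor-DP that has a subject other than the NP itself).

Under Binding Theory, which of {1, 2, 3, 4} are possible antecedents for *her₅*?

*her* is a pronoun, so Principle B applies: it must be free in its binding domain.
Binding domain of *her₅*: the embedded TP, whose subject is Sofia₃.
*Hana₁* and the pronoun do not c-command one another → neither Principle B nor Principle C is at stake; coindexation permitted.
*[Hana₁'s accuser]₂* c-commands the pronoun but from outside its binding domain, and is not c-commanded by it → coindexation permitted.
*Sofia₃* c-commands the pronoun within its binding domain → coindexation would violate Principle B.
*Greta₄* and the pronoun do not c-command one another → neither Principle B nor Principle C is at stake; coindexation permitted.

{1, 2, 4}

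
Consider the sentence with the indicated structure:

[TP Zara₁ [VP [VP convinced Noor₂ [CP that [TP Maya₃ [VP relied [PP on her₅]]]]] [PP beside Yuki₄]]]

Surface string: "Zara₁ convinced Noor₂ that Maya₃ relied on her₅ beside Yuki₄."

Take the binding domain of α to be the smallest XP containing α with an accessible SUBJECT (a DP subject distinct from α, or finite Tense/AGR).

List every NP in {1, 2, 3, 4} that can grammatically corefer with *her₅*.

*her* is a pronoun, so Principle B applies: it must be free in its binding domain.
Binding domain of *her₅*: the embedded TP, whose subject is Maya₃.
*Zara₁* c-commands the pronoun but from outside its binding domain, and is not c-commanded by it → coindexation permitted.
*Noor₂* c-commands the pronoun but from outside its binding domain, and is not c-commanded by it → coindexation permitted.
*Maya₃* c-commands the pronoun within its binding domain → coindexation would violate Principle B.
*Yuki₄* and the pronoun do not c-command one another → neither Principle B nor Principle C is at stake; coindexation permitted.

{1, 2, 4}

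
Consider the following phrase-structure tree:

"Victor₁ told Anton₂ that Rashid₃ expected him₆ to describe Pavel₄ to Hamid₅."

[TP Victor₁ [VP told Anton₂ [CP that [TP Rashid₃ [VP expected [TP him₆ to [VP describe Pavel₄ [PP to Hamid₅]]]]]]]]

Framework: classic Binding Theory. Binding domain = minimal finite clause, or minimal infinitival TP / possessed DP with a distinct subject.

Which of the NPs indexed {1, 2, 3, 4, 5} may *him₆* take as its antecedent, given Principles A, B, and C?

*him* is a pronoun, so Principle B applies: it must be free in its binding domain.
Binding domain of *him₆*: the embedded TP, whose subject is Rashid₃.
*Victor₁* c-commands the pronoun but from outside its binding domain, and is not c-commanded by it → coindexation permitted.
*Anton₂* c-commands the pronoun but from outside its binding domain, and is not c-commanded by it → coindexation permitted.
*Rashid₃* c-commands the pronoun within its binding domain → coindexation would violate Principle B.
*Pavel₄*: the pronoun c-commands this R-expression → coindexation would violate Principle C on *Pavel₄*.
*Hamid₅*: the pronoun c-commands this R-expression → coindexation would violate Principle C on *Hamid₅*.

{1, 2}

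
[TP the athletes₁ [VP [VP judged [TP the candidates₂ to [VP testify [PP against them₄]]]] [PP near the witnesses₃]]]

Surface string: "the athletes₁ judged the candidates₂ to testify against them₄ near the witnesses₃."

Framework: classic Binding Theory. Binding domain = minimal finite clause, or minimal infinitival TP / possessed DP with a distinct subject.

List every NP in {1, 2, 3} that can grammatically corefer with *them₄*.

{1, 3}

*them* is a pronoun, so Principle B applies: it must be free in its binding domain.
Binding domain of *them₄*: the embedded TP, whose subject is the candidates₂.
*the athletes₁* c-commands the pronoun but from outside its binding domain, and is not c-commanded by it → coindexation permitted.
*the candidates₂* c-commands the pronoun within its binding domain → coindexation would violate Principle B.
*the witnesses₃* and the pronoun do not c-command one another → neither Principle B nor Principle C is at stake; coindexation permitted.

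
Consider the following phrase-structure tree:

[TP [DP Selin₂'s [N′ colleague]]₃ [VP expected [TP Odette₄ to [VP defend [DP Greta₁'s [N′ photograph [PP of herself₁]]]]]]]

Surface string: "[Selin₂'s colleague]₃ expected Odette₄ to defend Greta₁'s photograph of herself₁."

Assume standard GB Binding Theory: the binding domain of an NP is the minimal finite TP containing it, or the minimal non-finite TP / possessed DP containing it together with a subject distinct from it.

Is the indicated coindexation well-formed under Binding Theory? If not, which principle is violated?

grammatical

The two coindexed NPs are *Greta₁* and *herself₁*.
*herself₁* is an anaphor; its binding domain is the possessed DP, whose subject is Greta₁. *Greta₁* c-commands it within that domain and shares its index, so Principle A is satisfied.
*Greta₁* is an R-expression; *herself₁* does not c-command it, and no other NP shares its index, so Principle C is satisfied.
All principles are respected.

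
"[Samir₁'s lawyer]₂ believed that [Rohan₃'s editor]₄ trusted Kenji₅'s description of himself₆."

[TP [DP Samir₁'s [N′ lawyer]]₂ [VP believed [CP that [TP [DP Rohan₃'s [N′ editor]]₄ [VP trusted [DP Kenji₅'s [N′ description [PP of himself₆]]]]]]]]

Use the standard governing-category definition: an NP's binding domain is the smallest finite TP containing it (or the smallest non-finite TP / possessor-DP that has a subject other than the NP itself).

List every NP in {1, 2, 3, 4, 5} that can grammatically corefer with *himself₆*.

{5}

*himself* is an anaphor, so Principle A applies: it must be bound in its binding domain.
Binding domain of *himself₆*: the possessed DP, whose subject is Kenji₅.
*Samir₁* does not c-command the anaphor → cannot bind it.
*[Samir₁'s lawyer]₂* c-commands the anaphor but is outside its binding domain → cannot satisfy Principle A.
*Rohan₃* does not c-command the anaphor → cannot bind it.
*[Rohan₃'s editor]₄* c-commands the anaphor but is outside its binding domain → cannot satisfy Principle A.
*Kenji₅* c-commands the anaphor within its binding domain → licit binder.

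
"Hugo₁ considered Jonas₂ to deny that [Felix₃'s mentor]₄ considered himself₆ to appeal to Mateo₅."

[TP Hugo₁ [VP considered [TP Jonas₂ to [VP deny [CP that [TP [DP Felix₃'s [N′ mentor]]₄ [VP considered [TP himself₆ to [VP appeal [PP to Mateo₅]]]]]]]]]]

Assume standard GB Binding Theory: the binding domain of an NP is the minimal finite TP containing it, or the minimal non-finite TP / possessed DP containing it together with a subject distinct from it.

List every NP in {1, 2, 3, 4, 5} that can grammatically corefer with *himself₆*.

*himself* is an anaphor, so Principle A applies: it must be bound in its binding domain.
Binding domain of *himself₆*: the embedded TP, whose subject is [Felix₃'s mentor]₄.
*Hugo₁* c-commands the anaphor but is outside its binding domain → cannot satisfy Principle A.
*Jonas₂* c-commands the anaphor but is outside its binding domain → cannot satisfy Principle A.
*Felix₃* does not c-command the anaphor → cannot bind it.
*[Felix₃'s mentor]₄* c-commands the anaphor within its binding domain → licit binder.
*Mateo₅* does not c-command the anaphor → cannot bind it.

{4}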